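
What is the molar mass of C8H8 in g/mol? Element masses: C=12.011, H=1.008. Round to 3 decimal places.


M = sum(count * atomic_mass) over atoms.
M = 8*12.011 + 8*1.008
M = 96.088 + 8.064
M = 104.152 g/mol, rounded to 3 dp:

104.152 g/mol


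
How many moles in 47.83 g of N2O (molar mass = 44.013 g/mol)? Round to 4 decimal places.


n = mass / M
n = 47.83 / 44.013
n = 1.08672438 mol, rounded to 4 dp:

1.0867 mol


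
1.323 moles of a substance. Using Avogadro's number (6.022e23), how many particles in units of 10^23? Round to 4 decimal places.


N = n * NA, then divide by 1e23 for the requested units.
N / 1e23 = n * 6.022
N / 1e23 = 1.323 * 6.022
N / 1e23 = 7.967106, rounded to 4 dp:

7.9671


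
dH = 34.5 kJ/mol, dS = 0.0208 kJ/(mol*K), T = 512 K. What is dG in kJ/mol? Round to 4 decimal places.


Gibbs: dG = dH - T*dS (consistent units, dS already in kJ/(mol*K)).
T*dS = 512 * 0.0208 = 10.6496
dG = 34.5 - (10.6496)
dG = 23.8504 kJ/mol, rounded to 4 dp:

23.8504 kJ/mol


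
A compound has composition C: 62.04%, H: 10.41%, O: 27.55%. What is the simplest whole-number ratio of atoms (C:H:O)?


Assume 100 g of compound, divide each mass% by atomic mass to get moles, then normalize by the smallest to get a raw atom ratio.
Moles per 100 g: C: 62.04/12.011 = 5.1653, H: 10.41/1.008 = 10.3274, O: 27.55/15.999 = 1.722
Raw ratio (divide by min = 1.722): C: 3.0, H: 5.997, O: 1.0
Multiply by 1 to clear fractions: C: 3.0 ~= 3, H: 5.997 ~= 6, O: 1.0 ~= 1
Reduce by GCD to get the simplest whole-number ratio:

3:6:1


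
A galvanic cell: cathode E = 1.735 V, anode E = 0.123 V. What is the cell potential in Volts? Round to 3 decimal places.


Standard cell potential: E_cell = E_cathode - E_anode.
E_cell = 1.735 - (0.123)
E_cell = 1.612 V, rounded to 3 dp:

1.612 V


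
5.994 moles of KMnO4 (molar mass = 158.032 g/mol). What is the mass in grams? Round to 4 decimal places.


mass = n * M
mass = 5.994 * 158.032
mass = 947.243808 g, rounded to 4 dp:

947.2438 g


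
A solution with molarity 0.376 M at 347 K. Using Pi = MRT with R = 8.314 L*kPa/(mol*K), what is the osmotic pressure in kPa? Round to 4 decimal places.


Osmotic pressure (van't Hoff): Pi = M*R*T.
RT = 8.314 * 347 = 2884.958
Pi = 0.376 * 2884.958
Pi = 1084.744208 kPa, rounded to 4 dp:

1084.7442 kPa


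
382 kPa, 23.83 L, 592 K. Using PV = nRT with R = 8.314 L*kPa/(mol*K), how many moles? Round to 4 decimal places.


PV = nRT, solve for n = PV / (RT).
PV = 382 * 23.83 = 9103.06
RT = 8.314 * 592 = 4921.888
n = 9103.06 / 4921.888
n = 1.84950572 mol, rounded to 4 dp:

1.8495 mol


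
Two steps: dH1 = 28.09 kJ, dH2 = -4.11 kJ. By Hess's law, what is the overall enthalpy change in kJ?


Hess's law: enthalpy is a state function, so add the step enthalpies.
dH_total = dH1 + dH2 = 28.09 + (-4.11)
dH_total = 23.98 kJ:

23.98 kJ


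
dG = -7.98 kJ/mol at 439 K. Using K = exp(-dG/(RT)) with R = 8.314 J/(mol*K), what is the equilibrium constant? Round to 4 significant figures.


dG is in kJ/mol; multiply by 1000 to match R in J/(mol*K).
RT = 8.314 * 439 = 3649.846 J/mol
exponent = -dG*1000 / (RT) = -(-7.98*1000) / 3649.846 = 2.18639362
K = exp(2.18639362)
K = 8.9030474, rounded to 4 significant figures:

8.903


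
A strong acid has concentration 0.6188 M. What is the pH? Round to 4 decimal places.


A strong acid dissociates completely, so [H+] equals the given concentration.
pH = -log10([H+]) = -log10(0.6188)
pH = 0.20844969, rounded to 4 dp:

0.2084


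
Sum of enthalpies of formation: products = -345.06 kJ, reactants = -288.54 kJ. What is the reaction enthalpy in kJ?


dH_rxn = sum(dH_f products) - sum(dH_f reactants)
dH_rxn = -345.06 - (-288.54)
dH_rxn = -56.52 kJ:

-56.52 kJ


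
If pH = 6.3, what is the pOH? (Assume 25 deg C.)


At 25 deg C, pH + pOH = 14.
pOH = 14 - pH = 14 - 6.3
pOH = 7.7:

7.70


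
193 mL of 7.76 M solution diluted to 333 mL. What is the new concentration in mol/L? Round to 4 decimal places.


Dilution: M1*V1 = M2*V2, solve for M2.
M2 = M1*V1 / V2
M2 = 7.76 * 193 / 333
M2 = 1497.68 / 333
M2 = 4.49753754 mol/L, rounded to 4 dp:

4.4975 mol/L


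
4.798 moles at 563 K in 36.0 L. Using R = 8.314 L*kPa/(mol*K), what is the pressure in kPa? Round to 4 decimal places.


PV = nRT, solve for P = nRT / V.
nRT = 4.798 * 8.314 * 563 = 22458.392
P = 22458.392 / 36.0
P = 623.84422222 kPa, rounded to 4 dp:

623.8442 kPa


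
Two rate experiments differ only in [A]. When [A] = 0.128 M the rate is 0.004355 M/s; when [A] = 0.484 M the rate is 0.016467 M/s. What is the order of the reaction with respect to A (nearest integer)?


Rate is proportional to [A]^n, so rate2/rate1 = ([A]2/[A]1)^n. Take logs to solve for n.
rate2/rate1 = 0.016467 / 0.004355 = 3.7812
[A]2/[A]1 = 0.484 / 0.128 = 3.7812
n = ln(3.7812) / ln(3.7812) = 1.0
Nearest integer order:

1


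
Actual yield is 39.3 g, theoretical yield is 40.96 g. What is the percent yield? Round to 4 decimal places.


% yield = 100 * actual / theoretical
% yield = 100 * 39.3 / 40.96
% yield = 95.94726562 %, rounded to 4 dp:

95.9473 %


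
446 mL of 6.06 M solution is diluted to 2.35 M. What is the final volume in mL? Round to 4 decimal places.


Dilution: M1*V1 = M2*V2, solve for V2.
V2 = M1*V1 / M2
V2 = 6.06 * 446 / 2.35
V2 = 2702.76 / 2.35
V2 = 1150.1106383 mL, rounded to 4 dp:

1150.1106 mL


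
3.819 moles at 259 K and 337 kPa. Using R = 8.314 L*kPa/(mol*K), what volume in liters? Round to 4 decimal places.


PV = nRT, solve for V = nRT / P.
nRT = 3.819 * 8.314 * 259 = 8223.552
V = 8223.552 / 337
V = 24.40223145 L, rounded to 4 dp:

24.4022 L


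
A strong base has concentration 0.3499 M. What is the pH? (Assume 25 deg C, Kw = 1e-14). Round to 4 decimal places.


A strong base dissociates completely, so [OH-] equals the given concentration.
pOH = -log10([OH-]) = -log10(0.3499) = 0.456056
pH = 14 - pOH = 14 - 0.456056
pH = 13.543944, rounded to 4 dp:

13.5439


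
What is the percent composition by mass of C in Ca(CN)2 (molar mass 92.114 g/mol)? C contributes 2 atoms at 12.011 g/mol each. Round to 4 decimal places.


pct = 100 * (n_elem * M_elem) / M_total
mass_contribution = 2 * 12.011 = 24.022 g/mol
pct = 100 * 24.022 / 92.114
pct = 26.07855483 %, rounded to 4 dp:

26.0786 %


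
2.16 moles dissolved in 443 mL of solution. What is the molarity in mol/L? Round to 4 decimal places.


Convert volume to liters: V_L = V_mL / 1000.
V_L = 443 / 1000 = 0.443 L
M = n / V_L = 2.16 / 0.443
M = 4.8758465 mol/L, rounded to 4 dp:

4.8758 mol/L


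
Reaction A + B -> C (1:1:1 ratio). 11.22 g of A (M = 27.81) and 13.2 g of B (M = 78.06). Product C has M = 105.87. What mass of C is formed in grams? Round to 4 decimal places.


Find moles of each reactant; the smaller value is the limiting reagent in a 1:1:1 reaction, so moles_C equals moles of the limiter.
n_A = mass_A / M_A = 11.22 / 27.81 = 0.403452 mol
n_B = mass_B / M_B = 13.2 / 78.06 = 0.169101 mol
Limiting reagent: B (smaller), n_limiting = 0.169101 mol
mass_C = n_limiting * M_C = 0.169101 * 105.87
mass_C = 17.90272287 g, rounded to 4 dp:

17.9027 g


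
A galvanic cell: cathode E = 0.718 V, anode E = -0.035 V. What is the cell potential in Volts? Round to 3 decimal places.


Standard cell potential: E_cell = E_cathode - E_anode.
E_cell = 0.718 - (-0.035)
E_cell = 0.753 V, rounded to 3 dp:

0.753 V


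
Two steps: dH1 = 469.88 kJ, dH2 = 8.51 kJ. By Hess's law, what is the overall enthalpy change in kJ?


Hess's law: enthalpy is a state function, so add the step enthalpies.
dH_total = dH1 + dH2 = 469.88 + (8.51)
dH_total = 478.39 kJ:

478.39 kJ


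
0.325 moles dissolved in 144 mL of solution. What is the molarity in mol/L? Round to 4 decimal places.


Convert volume to liters: V_L = V_mL / 1000.
V_L = 144 / 1000 = 0.144 L
M = n / V_L = 0.325 / 0.144
M = 2.25694444 mol/L, rounded to 4 dp:

2.2569 mol/L


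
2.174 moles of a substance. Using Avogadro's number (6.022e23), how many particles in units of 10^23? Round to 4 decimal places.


N = n * NA, then divide by 1e23 for the requested units.
N / 1e23 = n * 6.022
N / 1e23 = 2.174 * 6.022
N / 1e23 = 13.091828, rounded to 4 dp:

13.0918


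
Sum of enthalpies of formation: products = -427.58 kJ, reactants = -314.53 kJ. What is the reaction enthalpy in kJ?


dH_rxn = sum(dH_f products) - sum(dH_f reactants)
dH_rxn = -427.58 - (-314.53)
dH_rxn = -113.05 kJ:

-113.05 kJ


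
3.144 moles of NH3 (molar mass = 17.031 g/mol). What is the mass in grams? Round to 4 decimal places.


mass = n * M
mass = 3.144 * 17.031
mass = 53.545464 g, rounded to 4 dp:

53.5455 g


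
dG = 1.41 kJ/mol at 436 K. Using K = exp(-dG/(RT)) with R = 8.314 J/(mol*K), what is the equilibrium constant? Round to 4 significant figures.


dG is in kJ/mol; multiply by 1000 to match R in J/(mol*K).
RT = 8.314 * 436 = 3624.904 J/mol
exponent = -dG*1000 / (RT) = -(1.41*1000) / 3624.904 = -0.38897582
K = exp(-0.38897582)
K = 0.67775066, rounded to 4 significant figures:

0.6778


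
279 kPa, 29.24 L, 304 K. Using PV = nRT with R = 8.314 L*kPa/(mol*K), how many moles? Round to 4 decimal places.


PV = nRT, solve for n = PV / (RT).
PV = 279 * 29.24 = 8157.96
RT = 8.314 * 304 = 2527.456
n = 8157.96 / 2527.456
n = 3.22773572 mol, rounded to 4 dp:

3.2277 mol


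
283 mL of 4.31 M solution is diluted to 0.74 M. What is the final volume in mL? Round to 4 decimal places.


Dilution: M1*V1 = M2*V2, solve for V2.
V2 = M1*V1 / M2
V2 = 4.31 * 283 / 0.74
V2 = 1219.73 / 0.74
V2 = 1648.28378378 mL, rounded to 4 dp:

1648.2838 mL


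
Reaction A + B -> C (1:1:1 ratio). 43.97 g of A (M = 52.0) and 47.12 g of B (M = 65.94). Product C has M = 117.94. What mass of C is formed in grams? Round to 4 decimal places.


Find moles of each reactant; the smaller value is the limiting reagent in a 1:1:1 reaction, so moles_C equals moles of the limiter.
n_A = mass_A / M_A = 43.97 / 52.0 = 0.845577 mol
n_B = mass_B / M_B = 47.12 / 65.94 = 0.714589 mol
Limiting reagent: B (smaller), n_limiting = 0.714589 mol
mass_C = n_limiting * M_C = 0.714589 * 117.94
mass_C = 84.27862666 g, rounded to 4 dp:

84.2786 g


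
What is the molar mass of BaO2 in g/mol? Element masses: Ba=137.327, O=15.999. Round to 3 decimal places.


M = sum(count * atomic_mass) over atoms.
M = 1*137.327 + 2*15.999
M = 137.327 + 31.998
M = 169.325 g/mol, rounded to 3 dp:

169.325 g/mol


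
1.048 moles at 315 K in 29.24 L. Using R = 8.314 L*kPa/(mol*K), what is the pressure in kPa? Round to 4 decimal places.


PV = nRT, solve for P = nRT / V.
nRT = 1.048 * 8.314 * 315 = 2744.6177
P = 2744.6177 / 29.24
P = 93.86517442 kPa, rounded to 4 dp:

93.8652 kPa


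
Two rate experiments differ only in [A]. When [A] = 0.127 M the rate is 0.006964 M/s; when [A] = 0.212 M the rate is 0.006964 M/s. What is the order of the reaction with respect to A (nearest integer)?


Rate is proportional to [A]^n, so rate2/rate1 = ([A]2/[A]1)^n. Take logs to solve for n.
rate2/rate1 = 0.006964 / 0.006964 = 1.0
[A]2/[A]1 = 0.212 / 0.127 = 1.6693
n = ln(1.0) / ln(1.6693) = 0.0
Nearest integer order:

0


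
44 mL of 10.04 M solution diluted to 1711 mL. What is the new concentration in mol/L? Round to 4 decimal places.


Dilution: M1*V1 = M2*V2, solve for M2.
M2 = M1*V1 / V2
M2 = 10.04 * 44 / 1711
M2 = 441.76 / 1711
M2 = 0.25818819 mol/L, rounded to 4 dp:

0.2582 mol/L


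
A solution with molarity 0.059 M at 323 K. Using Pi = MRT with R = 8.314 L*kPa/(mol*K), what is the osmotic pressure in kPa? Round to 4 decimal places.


Osmotic pressure (van't Hoff): Pi = M*R*T.
RT = 8.314 * 323 = 2685.422
Pi = 0.059 * 2685.422
Pi = 158.439898 kPa, rounded to 4 dp:

158.4399 kPa


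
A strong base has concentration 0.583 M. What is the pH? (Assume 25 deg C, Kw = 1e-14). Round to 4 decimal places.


A strong base dissociates completely, so [OH-] equals the given concentration.
pOH = -log10([OH-]) = -log10(0.583) = 0.234331
pH = 14 - pOH = 14 - 0.234331
pH = 13.765669, rounded to 4 dp:

13.7657


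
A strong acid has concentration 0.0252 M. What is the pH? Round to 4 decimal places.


A strong acid dissociates completely, so [H+] equals the given concentration.
pH = -log10([H+]) = -log10(0.0252)
pH = 1.59859946, rounded to 4 dp:

1.5986


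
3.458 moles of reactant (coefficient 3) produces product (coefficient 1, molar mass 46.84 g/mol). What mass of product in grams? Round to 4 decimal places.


Use the coefficient ratio to convert reactant moles to product moles, then multiply by the product's molar mass.
moles_P = moles_R * (coeff_P / coeff_R) = 3.458 * (1/3) = 1.152667
mass_P = moles_P * M_P = 1.152667 * 46.84
mass_P = 53.99092228 g, rounded to 4 dp:

53.9909 g


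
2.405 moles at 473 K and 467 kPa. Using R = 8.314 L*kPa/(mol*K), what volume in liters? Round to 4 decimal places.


PV = nRT, solve for V = nRT / P.
nRT = 2.405 * 8.314 * 473 = 9457.7154
V = 9457.7154 / 467
V = 20.25206724 L, rounded to 4 dp:

20.2521 L


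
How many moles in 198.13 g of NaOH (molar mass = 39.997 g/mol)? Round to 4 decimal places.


n = mass / M
n = 198.13 / 39.997
n = 4.95362152 mol, rounded to 4 dp:

4.9536 mol


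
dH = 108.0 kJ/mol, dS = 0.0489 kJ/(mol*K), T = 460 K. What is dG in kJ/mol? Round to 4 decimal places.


Gibbs: dG = dH - T*dS (consistent units, dS already in kJ/(mol*K)).
T*dS = 460 * 0.0489 = 22.494
dG = 108.0 - (22.494)
dG = 85.506 kJ/mol, rounded to 4 dp:

85.5060 kJ/mol


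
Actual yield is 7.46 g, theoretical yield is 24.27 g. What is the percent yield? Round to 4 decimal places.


% yield = 100 * actual / theoretical
% yield = 100 * 7.46 / 24.27
% yield = 30.73753605 %, rounded to 4 dp:

30.7375 %


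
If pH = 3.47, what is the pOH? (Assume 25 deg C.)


At 25 deg C, pH + pOH = 14.
pOH = 14 - pH = 14 - 3.47
pOH = 10.53:

10.53


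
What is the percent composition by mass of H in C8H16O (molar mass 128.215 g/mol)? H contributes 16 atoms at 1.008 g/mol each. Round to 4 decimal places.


pct = 100 * (n_elem * M_elem) / M_total
mass_contribution = 16 * 1.008 = 16.128 g/mol
pct = 100 * 16.128 / 128.215
pct = 12.57887143 %, rounded to 4 dp:

12.5789 %


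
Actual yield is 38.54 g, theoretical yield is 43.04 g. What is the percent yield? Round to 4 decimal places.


% yield = 100 * actual / theoretical
% yield = 100 * 38.54 / 43.04
% yield = 89.54460967 %, rounded to 4 dp:

89.5446 %


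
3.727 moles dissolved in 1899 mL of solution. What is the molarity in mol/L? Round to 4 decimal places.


Convert volume to liters: V_L = V_mL / 1000.
V_L = 1899 / 1000 = 1.899 L
M = n / V_L = 3.727 / 1.899
M = 1.9626119 mol/L, rounded to 4 dp:

1.9626 mol/L


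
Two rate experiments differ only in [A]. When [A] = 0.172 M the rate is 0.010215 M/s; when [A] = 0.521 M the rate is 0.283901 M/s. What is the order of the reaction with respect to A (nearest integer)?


Rate is proportional to [A]^n, so rate2/rate1 = ([A]2/[A]1)^n. Take logs to solve for n.
rate2/rate1 = 0.283901 / 0.010215 = 27.7926
[A]2/[A]1 = 0.521 / 0.172 = 3.0291
n = ln(27.7926) / ln(3.0291) = 3.0
Nearest integer order:

3


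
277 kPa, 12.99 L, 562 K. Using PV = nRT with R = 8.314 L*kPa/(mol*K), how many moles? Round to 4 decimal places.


PV = nRT, solve for n = PV / (RT).
PV = 277 * 12.99 = 3598.23
RT = 8.314 * 562 = 4672.468
n = 3598.23 / 4672.468
n = 0.77009195 mol, rounded to 4 dp:

0.7701 mol


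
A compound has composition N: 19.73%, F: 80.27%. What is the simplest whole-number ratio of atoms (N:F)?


Assume 100 g of compound, divide each mass% by atomic mass to get moles, then normalize by the smallest to get a raw atom ratio.
Moles per 100 g: N: 19.73/14.007 = 1.4086, F: 80.27/18.998 = 4.2252
Raw ratio (divide by min = 1.4086): N: 1.0, F: 3.0
Multiply by 1 to clear fractions: N: 1.0 ~= 1, F: 3.0 ~= 3
Reduce by GCD to get the simplest whole-number ratio:

1:3


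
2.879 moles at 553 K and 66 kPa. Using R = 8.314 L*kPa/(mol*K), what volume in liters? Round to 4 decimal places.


PV = nRT, solve for V = nRT / P.
nRT = 2.879 * 8.314 * 553 = 13236.6113
V = 13236.6113 / 66
V = 200.55471667 L, rounded to 4 dp:

200.5547 L


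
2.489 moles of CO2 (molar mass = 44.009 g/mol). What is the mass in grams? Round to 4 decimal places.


mass = n * M
mass = 2.489 * 44.009
mass = 109.538401 g, rounded to 4 dp:

109.5384 g


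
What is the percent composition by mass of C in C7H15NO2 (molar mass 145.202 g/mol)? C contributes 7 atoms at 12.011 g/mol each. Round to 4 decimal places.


pct = 100 * (n_elem * M_elem) / M_total
mass_contribution = 7 * 12.011 = 84.077 g/mol
pct = 100 * 84.077 / 145.202
pct = 57.9034724 %, rounded to 4 dp:

57.9035 %


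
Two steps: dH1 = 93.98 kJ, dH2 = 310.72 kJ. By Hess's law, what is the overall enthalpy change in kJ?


Hess's law: enthalpy is a state function, so add the step enthalpies.
dH_total = dH1 + dH2 = 93.98 + (310.72)
dH_total = 404.7 kJ:

404.70 kJ


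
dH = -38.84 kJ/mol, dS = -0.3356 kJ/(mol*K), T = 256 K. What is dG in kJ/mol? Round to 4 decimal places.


Gibbs: dG = dH - T*dS (consistent units, dS already in kJ/(mol*K)).
T*dS = 256 * -0.3356 = -85.9136
dG = -38.84 - (-85.9136)
dG = 47.0736 kJ/mol, rounded to 4 dp:

47.0736 kJ/mol


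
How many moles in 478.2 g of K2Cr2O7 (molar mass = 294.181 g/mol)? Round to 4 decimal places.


n = mass / M
n = 478.2 / 294.181
n = 1.62552986 mol, rounded to 4 dp:

1.6255 mol


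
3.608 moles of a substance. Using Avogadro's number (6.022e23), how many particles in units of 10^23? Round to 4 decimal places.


N = n * NA, then divide by 1e23 for the requested units.
N / 1e23 = n * 6.022
N / 1e23 = 3.608 * 6.022
N / 1e23 = 21.727376, rounded to 4 dp:

21.7274


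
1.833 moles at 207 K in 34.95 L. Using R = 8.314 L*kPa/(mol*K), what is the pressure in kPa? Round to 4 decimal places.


PV = nRT, solve for P = nRT / V.
nRT = 1.833 * 8.314 * 207 = 3154.5893
P = 3154.5893 / 34.95
P = 90.26006581 kPa, rounded to 4 dp:

90.2601 kPa


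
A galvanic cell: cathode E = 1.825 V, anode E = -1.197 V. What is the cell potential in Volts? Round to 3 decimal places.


Standard cell potential: E_cell = E_cathode - E_anode.
E_cell = 1.825 - (-1.197)
E_cell = 3.022 V, rounded to 3 dp:

3.022 V


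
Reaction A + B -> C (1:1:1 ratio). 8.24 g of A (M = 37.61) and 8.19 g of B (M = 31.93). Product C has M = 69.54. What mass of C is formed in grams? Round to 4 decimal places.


Find moles of each reactant; the smaller value is the limiting reagent in a 1:1:1 reaction, so moles_C equals moles of the limiter.
n_A = mass_A / M_A = 8.24 / 37.61 = 0.219091 mol
n_B = mass_B / M_B = 8.19 / 31.93 = 0.256499 mol
Limiting reagent: A (smaller), n_limiting = 0.219091 mol
mass_C = n_limiting * M_C = 0.219091 * 69.54
mass_C = 15.23558814 g, rounded to 4 dp:

15.2356 g


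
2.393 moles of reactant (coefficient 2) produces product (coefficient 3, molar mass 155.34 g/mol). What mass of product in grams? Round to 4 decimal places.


Use the coefficient ratio to convert reactant moles to product moles, then multiply by the product's molar mass.
moles_P = moles_R * (coeff_P / coeff_R) = 2.393 * (3/2) = 3.5895
mass_P = moles_P * M_P = 3.5895 * 155.34
mass_P = 557.59293 g, rounded to 4 dp:

557.5929 g


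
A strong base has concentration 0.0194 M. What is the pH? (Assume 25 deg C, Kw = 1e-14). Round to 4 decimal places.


A strong base dissociates completely, so [OH-] equals the given concentration.
pOH = -log10([OH-]) = -log10(0.0194) = 1.712198
pH = 14 - pOH = 14 - 1.712198
pH = 12.287802, rounded to 4 dp:

12.2878


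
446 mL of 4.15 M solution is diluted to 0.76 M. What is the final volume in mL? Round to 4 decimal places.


Dilution: M1*V1 = M2*V2, solve for V2.
V2 = M1*V1 / M2
V2 = 4.15 * 446 / 0.76
V2 = 1850.9 / 0.76
V2 = 2435.39473684 mL, rounded to 4 dp:

2435.3947 mL


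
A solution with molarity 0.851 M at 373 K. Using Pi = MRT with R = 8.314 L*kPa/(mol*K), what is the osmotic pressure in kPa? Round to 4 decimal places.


Osmotic pressure (van't Hoff): Pi = M*R*T.
RT = 8.314 * 373 = 3101.122
Pi = 0.851 * 3101.122
Pi = 2639.054822 kPa, rounded to 4 dp:

2639.0548 kPa


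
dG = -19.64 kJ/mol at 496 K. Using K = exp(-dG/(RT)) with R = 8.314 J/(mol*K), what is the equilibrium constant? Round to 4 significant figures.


dG is in kJ/mol; multiply by 1000 to match R in J/(mol*K).
RT = 8.314 * 496 = 4123.744 J/mol
exponent = -dG*1000 / (RT) = -(-19.64*1000) / 4123.744 = 4.76266228
K = exp(4.76266228)
K = 117.05715, rounded to 4 significant figures:

117.1


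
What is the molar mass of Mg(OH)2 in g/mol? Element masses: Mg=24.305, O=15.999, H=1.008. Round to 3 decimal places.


M = sum(count * atomic_mass) over atoms.
M = 1*24.305 + 2*15.999 + 2*1.008
M = 24.305 + 31.998 + 2.016
M = 58.319 g/mol, rounded to 3 dp:

58.319 g/mol


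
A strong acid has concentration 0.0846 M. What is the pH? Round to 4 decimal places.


A strong acid dissociates completely, so [H+] equals the given concentration.
pH = -log10([H+]) = -log10(0.0846)
pH = 1.07262964, rounded to 4 dp:

1.0726


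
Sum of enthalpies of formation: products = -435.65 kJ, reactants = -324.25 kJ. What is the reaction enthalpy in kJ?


dH_rxn = sum(dH_f products) - sum(dH_f reactants)
dH_rxn = -435.65 - (-324.25)
dH_rxn = -111.4 kJ:

-111.40 kJ


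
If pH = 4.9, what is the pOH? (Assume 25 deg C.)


At 25 deg C, pH + pOH = 14.
pOH = 14 - pH = 14 - 4.9
pOH = 9.1:

9.10


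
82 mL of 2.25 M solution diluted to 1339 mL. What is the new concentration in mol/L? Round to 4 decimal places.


Dilution: M1*V1 = M2*V2, solve for M2.
M2 = M1*V1 / V2
M2 = 2.25 * 82 / 1339
M2 = 184.5 / 1339
M2 = 0.1377894 mol/L, rounded to 4 dp:

0.1378 mol/L


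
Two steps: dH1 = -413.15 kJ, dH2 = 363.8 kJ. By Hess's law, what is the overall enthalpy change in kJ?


Hess's law: enthalpy is a state function, so add the step enthalpies.
dH_total = dH1 + dH2 = -413.15 + (363.8)
dH_total = -49.35 kJ:

-49.35 kJ


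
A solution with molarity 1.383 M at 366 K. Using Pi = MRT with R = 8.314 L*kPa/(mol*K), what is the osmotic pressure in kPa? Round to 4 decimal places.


Osmotic pressure (van't Hoff): Pi = M*R*T.
RT = 8.314 * 366 = 3042.924
Pi = 1.383 * 3042.924
Pi = 4208.363892 kPa, rounded to 4 dp:

4208.3639 kPa


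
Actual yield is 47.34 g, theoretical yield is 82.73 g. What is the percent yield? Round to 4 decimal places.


% yield = 100 * actual / theoretical
% yield = 100 * 47.34 / 82.73
% yield = 57.22228938 %, rounded to 4 dp:

57.2223 %


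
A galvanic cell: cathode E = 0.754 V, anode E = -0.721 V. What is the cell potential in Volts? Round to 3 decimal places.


Standard cell potential: E_cell = E_cathode - E_anode.
E_cell = 0.754 - (-0.721)
E_cell = 1.475 V, rounded to 3 dp:

1.475 V


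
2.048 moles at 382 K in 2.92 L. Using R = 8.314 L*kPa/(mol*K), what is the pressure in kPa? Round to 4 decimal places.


PV = nRT, solve for P = nRT / V.
nRT = 2.048 * 8.314 * 382 = 6504.3415
P = 6504.3415 / 2.92
P = 2227.51421233 kPa, rounded to 4 dp:

2227.5142 kPa


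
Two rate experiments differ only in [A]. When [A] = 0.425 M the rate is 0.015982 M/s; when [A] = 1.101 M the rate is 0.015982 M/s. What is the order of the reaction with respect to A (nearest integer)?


Rate is proportional to [A]^n, so rate2/rate1 = ([A]2/[A]1)^n. Take logs to solve for n.
rate2/rate1 = 0.015982 / 0.015982 = 1.0
[A]2/[A]1 = 1.101 / 0.425 = 2.5906
n = ln(1.0) / ln(2.5906) = 0.0
Nearest integer order:

0


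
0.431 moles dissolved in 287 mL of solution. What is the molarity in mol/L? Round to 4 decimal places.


Convert volume to liters: V_L = V_mL / 1000.
V_L = 287 / 1000 = 0.287 L
M = n / V_L = 0.431 / 0.287
M = 1.50174216 mol/L, rounded to 4 dp:

1.5017 mol/L


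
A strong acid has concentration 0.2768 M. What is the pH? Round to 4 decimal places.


A strong acid dissociates completely, so [H+] equals the given concentration.
pH = -log10([H+]) = -log10(0.2768)
pH = 0.55783391, rounded to 4 dp:

0.5578


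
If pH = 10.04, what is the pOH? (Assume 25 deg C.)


At 25 deg C, pH + pOH = 14.
pOH = 14 - pH = 14 - 10.04
pOH = 3.96:

3.96


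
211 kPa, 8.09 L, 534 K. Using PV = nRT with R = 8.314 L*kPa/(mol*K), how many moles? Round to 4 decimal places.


PV = nRT, solve for n = PV / (RT).
PV = 211 * 8.09 = 1706.99
RT = 8.314 * 534 = 4439.676
n = 1706.99 / 4439.676
n = 0.38448526 mol, rounded to 4 dp:

0.3845 mol


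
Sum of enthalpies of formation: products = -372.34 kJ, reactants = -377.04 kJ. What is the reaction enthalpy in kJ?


dH_rxn = sum(dH_f products) - sum(dH_f reactants)
dH_rxn = -372.34 - (-377.04)
dH_rxn = 4.7 kJ:

4.70 kJ


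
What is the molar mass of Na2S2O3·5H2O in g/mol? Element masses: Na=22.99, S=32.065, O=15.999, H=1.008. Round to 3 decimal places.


M = sum(count * atomic_mass) over atoms.
M = 2*22.99 + 2*32.065 + 8*15.999 + 10*1.008
M = 45.98 + 64.13 + 127.992 + 10.08
M = 248.182 g/mol, rounded to 3 dp:

248.182 g/mol


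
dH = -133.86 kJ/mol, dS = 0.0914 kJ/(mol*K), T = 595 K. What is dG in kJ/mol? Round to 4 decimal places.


Gibbs: dG = dH - T*dS (consistent units, dS already in kJ/(mol*K)).
T*dS = 595 * 0.0914 = 54.383
dG = -133.86 - (54.383)
dG = -188.243 kJ/mol, rounded to 4 dp:

-188.2430 kJ/mol


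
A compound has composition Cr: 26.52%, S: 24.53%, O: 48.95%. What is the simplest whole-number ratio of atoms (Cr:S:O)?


Assume 100 g of compound, divide each mass% by atomic mass to get moles, then normalize by the smallest to get a raw atom ratio.
Moles per 100 g: Cr: 26.52/51.996 = 0.51, S: 24.53/32.065 = 0.765, O: 48.95/15.999 = 3.0596
Raw ratio (divide by min = 0.51): Cr: 1.0, S: 1.5, O: 5.999
Multiply by 2 to clear fractions: Cr: 2.0 ~= 2, S: 3.0 ~= 3, O: 11.997 ~= 12
Reduce by GCD to get the simplest whole-number ratio:

2:3:12


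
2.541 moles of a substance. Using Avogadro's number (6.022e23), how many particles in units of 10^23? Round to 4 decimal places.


N = n * NA, then divide by 1e23 for the requested units.
N / 1e23 = n * 6.022
N / 1e23 = 2.541 * 6.022
N / 1e23 = 15.301902, rounded to 4 dp:

15.3019


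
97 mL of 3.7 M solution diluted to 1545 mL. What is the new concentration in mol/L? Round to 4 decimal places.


Dilution: M1*V1 = M2*V2, solve for M2.
M2 = M1*V1 / V2
M2 = 3.7 * 97 / 1545
M2 = 358.9 / 1545
M2 = 0.23229773 mol/L, rounded to 4 dp:

0.2323 mol/L


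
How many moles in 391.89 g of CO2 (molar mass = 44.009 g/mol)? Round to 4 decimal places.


n = mass / M
n = 391.89 / 44.009
n = 8.90476948 mol, rounded to 4 dp:

8.9048 mol


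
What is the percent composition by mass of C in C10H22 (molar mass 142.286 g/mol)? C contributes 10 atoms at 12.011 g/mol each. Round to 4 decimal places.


pct = 100 * (n_elem * M_elem) / M_total
mass_contribution = 10 * 12.011 = 120.11 g/mol
pct = 100 * 120.11 / 142.286
pct = 84.41448913 %, rounded to 4 dp:

84.4145 %


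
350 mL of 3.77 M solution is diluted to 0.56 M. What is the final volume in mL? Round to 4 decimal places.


Dilution: M1*V1 = M2*V2, solve for V2.
V2 = M1*V1 / M2
V2 = 3.77 * 350 / 0.56
V2 = 1319.5 / 0.56
V2 = 2356.25 mL, rounded to 4 dp:

2356.2500 mL


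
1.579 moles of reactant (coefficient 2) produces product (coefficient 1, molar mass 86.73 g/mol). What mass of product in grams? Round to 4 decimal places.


Use the coefficient ratio to convert reactant moles to product moles, then multiply by the product's molar mass.
moles_P = moles_R * (coeff_P / coeff_R) = 1.579 * (1/2) = 0.7895
mass_P = moles_P * M_P = 0.7895 * 86.73
mass_P = 68.473335 g, rounded to 4 dp:

68.4733 g


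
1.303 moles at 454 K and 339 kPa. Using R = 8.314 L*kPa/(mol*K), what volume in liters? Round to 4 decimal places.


PV = nRT, solve for V = nRT / P.
nRT = 1.303 * 8.314 * 454 = 4918.2465
V = 4918.2465 / 339
V = 14.50810177 L, rounded to 4 dp:

14.5081 L


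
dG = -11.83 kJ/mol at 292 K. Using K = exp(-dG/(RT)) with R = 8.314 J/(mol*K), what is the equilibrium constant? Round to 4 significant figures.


dG is in kJ/mol; multiply by 1000 to match R in J/(mol*K).
RT = 8.314 * 292 = 2427.688 J/mol
exponent = -dG*1000 / (RT) = -(-11.83*1000) / 2427.688 = 4.87294908
K = exp(4.87294908)
K = 130.70581, rounded to 4 significant figures:

130.7


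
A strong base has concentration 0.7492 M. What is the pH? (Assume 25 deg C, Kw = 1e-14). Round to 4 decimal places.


A strong base dissociates completely, so [OH-] equals the given concentration.
pOH = -log10([OH-]) = -log10(0.7492) = 0.125402
pH = 14 - pOH = 14 - 0.125402
pH = 13.874598, rounded to 4 dp:

13.8746


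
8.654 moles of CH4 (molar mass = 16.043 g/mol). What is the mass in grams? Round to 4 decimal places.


mass = n * M
mass = 8.654 * 16.043
mass = 138.836122 g, rounded to 4 dp:

138.8361 g


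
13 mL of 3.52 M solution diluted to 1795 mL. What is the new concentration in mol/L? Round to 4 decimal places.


Dilution: M1*V1 = M2*V2, solve for M2.
M2 = M1*V1 / V2
M2 = 3.52 * 13 / 1795
M2 = 45.76 / 1795
M2 = 0.02549304 mol/L, rounded to 4 dp:

0.0255 mol/L


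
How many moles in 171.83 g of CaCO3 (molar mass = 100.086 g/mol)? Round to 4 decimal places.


n = mass / M
n = 171.83 / 100.086
n = 1.71682353 mol, rounded to 4 dp:

1.7168 mol


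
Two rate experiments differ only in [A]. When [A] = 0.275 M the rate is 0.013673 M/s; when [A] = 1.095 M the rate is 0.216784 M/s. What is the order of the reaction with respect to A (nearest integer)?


Rate is proportional to [A]^n, so rate2/rate1 = ([A]2/[A]1)^n. Take logs to solve for n.
rate2/rate1 = 0.216784 / 0.013673 = 15.8549
[A]2/[A]1 = 1.095 / 0.275 = 3.9818
n = ln(15.8549) / ln(3.9818) = 2.0
Nearest integer order:

2


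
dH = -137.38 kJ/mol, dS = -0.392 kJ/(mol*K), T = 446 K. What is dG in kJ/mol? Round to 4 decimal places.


Gibbs: dG = dH - T*dS (consistent units, dS already in kJ/(mol*K)).
T*dS = 446 * -0.392 = -174.832
dG = -137.38 - (-174.832)
dG = 37.452 kJ/mol, rounded to 4 dp:

37.4520 kJ/mol


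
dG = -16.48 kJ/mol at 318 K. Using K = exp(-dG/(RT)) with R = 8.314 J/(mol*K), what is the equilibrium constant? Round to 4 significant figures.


dG is in kJ/mol; multiply by 1000 to match R in J/(mol*K).
RT = 8.314 * 318 = 2643.852 J/mol
exponent = -dG*1000 / (RT) = -(-16.48*1000) / 2643.852 = 6.23332925
K = exp(6.23332925)
K = 509.44875, rounded to 4 significant figures:

509.4


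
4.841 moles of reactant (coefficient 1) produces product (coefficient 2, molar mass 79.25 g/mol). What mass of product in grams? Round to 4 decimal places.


Use the coefficient ratio to convert reactant moles to product moles, then multiply by the product's molar mass.
moles_P = moles_R * (coeff_P / coeff_R) = 4.841 * (2/1) = 9.682
mass_P = moles_P * M_P = 9.682 * 79.25
mass_P = 767.2985 g, rounded to 4 dp:

767.2985 g


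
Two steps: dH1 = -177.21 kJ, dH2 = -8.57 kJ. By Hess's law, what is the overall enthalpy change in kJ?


Hess's law: enthalpy is a state function, so add the step enthalpies.
dH_total = dH1 + dH2 = -177.21 + (-8.57)
dH_total = -185.78 kJ:

-185.78 kJ


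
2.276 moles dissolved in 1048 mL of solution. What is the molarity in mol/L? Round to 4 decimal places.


Convert volume to liters: V_L = V_mL / 1000.
V_L = 1048 / 1000 = 1.048 L
M = n / V_L = 2.276 / 1.048
M = 2.17175573 mol/L, rounded to 4 dp:

2.1718 mol/L


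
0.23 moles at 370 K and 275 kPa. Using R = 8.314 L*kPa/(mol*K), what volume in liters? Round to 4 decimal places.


PV = nRT, solve for V = nRT / P.
nRT = 0.23 * 8.314 * 370 = 707.5214
V = 707.5214 / 275
V = 2.57280509 L, rounded to 4 dp:

2.5728 L


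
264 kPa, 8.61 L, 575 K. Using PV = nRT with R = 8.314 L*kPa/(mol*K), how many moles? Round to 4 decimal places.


PV = nRT, solve for n = PV / (RT).
PV = 264 * 8.61 = 2273.04
RT = 8.314 * 575 = 4780.55
n = 2273.04 / 4780.55
n = 0.47547667 mol, rounded to 4 dp:

0.4755 mol


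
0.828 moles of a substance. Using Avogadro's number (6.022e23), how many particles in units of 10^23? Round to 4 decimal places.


N = n * NA, then divide by 1e23 for the requested units.
N / 1e23 = n * 6.022
N / 1e23 = 0.828 * 6.022
N / 1e23 = 4.986216, rounded to 4 dp:

4.9862


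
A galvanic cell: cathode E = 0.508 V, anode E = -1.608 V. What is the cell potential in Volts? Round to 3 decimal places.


Standard cell potential: E_cell = E_cathode - E_anode.
E_cell = 0.508 - (-1.608)
E_cell = 2.116 V, rounded to 3 dp:

2.116 V


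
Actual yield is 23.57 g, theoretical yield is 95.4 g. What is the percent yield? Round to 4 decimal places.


% yield = 100 * actual / theoretical
% yield = 100 * 23.57 / 95.4
% yield = 24.70649895 %, rounded to 4 dp:

24.7065 %


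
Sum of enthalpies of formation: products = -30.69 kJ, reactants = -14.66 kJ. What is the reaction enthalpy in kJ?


dH_rxn = sum(dH_f products) - sum(dH_f reactants)
dH_rxn = -30.69 - (-14.66)
dH_rxn = -16.03 kJ:

-16.03 kJ


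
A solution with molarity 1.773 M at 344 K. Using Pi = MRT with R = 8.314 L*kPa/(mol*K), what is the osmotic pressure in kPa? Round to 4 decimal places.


Osmotic pressure (van't Hoff): Pi = M*R*T.
RT = 8.314 * 344 = 2860.016
Pi = 1.773 * 2860.016
Pi = 5070.808368 kPa, rounded to 4 dp:

5070.8084 kPa


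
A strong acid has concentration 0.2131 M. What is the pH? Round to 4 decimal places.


A strong acid dissociates completely, so [H+] equals the given concentration.
pH = -log10([H+]) = -log10(0.2131)
pH = 0.67141655, rounded to 4 dp:

0.6714


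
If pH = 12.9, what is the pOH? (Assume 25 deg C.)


At 25 deg C, pH + pOH = 14.
pOH = 14 - pH = 14 - 12.9
pOH = 1.1:

1.10


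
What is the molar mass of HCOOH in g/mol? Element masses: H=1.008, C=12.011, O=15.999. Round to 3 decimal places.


M = sum(count * atomic_mass) over atoms.
M = 2*1.008 + 1*12.011 + 2*15.999
M = 2.016 + 12.011 + 31.998
M = 46.025 g/mol, rounded to 3 dp:

46.025 g/mol


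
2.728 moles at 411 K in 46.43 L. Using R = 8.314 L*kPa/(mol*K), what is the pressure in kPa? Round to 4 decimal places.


PV = nRT, solve for P = nRT / V.
nRT = 2.728 * 8.314 * 411 = 9321.7233
P = 9321.7233 / 46.43
P = 200.76940125 kPa, rounded to 4 dp:

200.7694 kPa


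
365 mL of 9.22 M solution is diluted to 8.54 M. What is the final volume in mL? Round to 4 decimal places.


Dilution: M1*V1 = M2*V2, solve for V2.
V2 = M1*V1 / M2
V2 = 9.22 * 365 / 8.54
V2 = 3365.3 / 8.54
V2 = 394.06323185 mL, rounded to 4 dp:

394.0632 mL


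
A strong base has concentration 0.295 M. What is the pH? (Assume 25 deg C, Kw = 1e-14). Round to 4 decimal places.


A strong base dissociates completely, so [OH-] equals the given concentration.
pOH = -log10([OH-]) = -log10(0.295) = 0.530178
pH = 14 - pOH = 14 - 0.530178
pH = 13.469822, rounded to 4 dp:

13.4698


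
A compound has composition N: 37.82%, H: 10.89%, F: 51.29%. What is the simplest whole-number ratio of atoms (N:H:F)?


Assume 100 g of compound, divide each mass% by atomic mass to get moles, then normalize by the smallest to get a raw atom ratio.
Moles per 100 g: N: 37.82/14.007 = 2.7001, H: 10.89/1.008 = 10.8036, F: 51.29/18.998 = 2.6998
Raw ratio (divide by min = 2.6998): N: 1.0, H: 4.002, F: 1.0
Multiply by 1 to clear fractions: N: 1.0 ~= 1, H: 4.002 ~= 4, F: 1.0 ~= 1
Reduce by GCD to get the simplest whole-number ratio:

1:4:1


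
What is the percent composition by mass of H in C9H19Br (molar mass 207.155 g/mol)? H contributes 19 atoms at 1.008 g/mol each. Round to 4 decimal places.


pct = 100 * (n_elem * M_elem) / M_total
mass_contribution = 19 * 1.008 = 19.152 g/mol
pct = 100 * 19.152 / 207.155
pct = 9.24525114 %, rounded to 4 dp:

9.2453 %


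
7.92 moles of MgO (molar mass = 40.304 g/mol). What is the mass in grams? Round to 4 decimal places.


mass = n * M
mass = 7.92 * 40.304
mass = 319.20768 g, rounded to 4 dp:

319.2077 g


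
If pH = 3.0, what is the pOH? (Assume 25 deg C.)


At 25 deg C, pH + pOH = 14.
pOH = 14 - pH = 14 - 3.0
pOH = 11.0:

11.00


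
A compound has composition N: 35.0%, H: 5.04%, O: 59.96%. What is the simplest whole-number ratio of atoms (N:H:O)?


Assume 100 g of compound, divide each mass% by atomic mass to get moles, then normalize by the smallest to get a raw atom ratio.
Moles per 100 g: N: 35.0/14.007 = 2.4988, H: 5.04/1.008 = 5.0, O: 59.96/15.999 = 3.7477
Raw ratio (divide by min = 2.4988): N: 1.0, H: 2.001, O: 1.5
Multiply by 2 to clear fractions: N: 2.0 ~= 2, H: 4.002 ~= 4, O: 3.0 ~= 3
Reduce by GCD to get the simplest whole-number ratio:

2:4:3


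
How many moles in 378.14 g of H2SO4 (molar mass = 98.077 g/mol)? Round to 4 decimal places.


n = mass / M
n = 378.14 / 98.077
n = 3.85554207 mol, rounded to 4 dp:

3.8555 mol


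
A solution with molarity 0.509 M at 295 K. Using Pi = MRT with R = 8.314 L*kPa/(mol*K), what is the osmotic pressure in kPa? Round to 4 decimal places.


Osmotic pressure (van't Hoff): Pi = M*R*T.
RT = 8.314 * 295 = 2452.63
Pi = 0.509 * 2452.63
Pi = 1248.38867 kPa, rounded to 4 dp:

1248.3887 kPa


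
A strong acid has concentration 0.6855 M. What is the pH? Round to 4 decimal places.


A strong acid dissociates completely, so [H+] equals the given concentration.
pH = -log10([H+]) = -log10(0.6855)
pH = 0.16399254, rounded to 4 dp:

0.1640


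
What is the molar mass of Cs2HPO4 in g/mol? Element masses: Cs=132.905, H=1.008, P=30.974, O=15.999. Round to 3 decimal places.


M = sum(count * atomic_mass) over atoms.
M = 2*132.905 + 1*1.008 + 1*30.974 + 4*15.999
M = 265.81 + 1.008 + 30.974 + 63.996
M = 361.788 g/mol, rounded to 3 dp:

361.788 g/mol


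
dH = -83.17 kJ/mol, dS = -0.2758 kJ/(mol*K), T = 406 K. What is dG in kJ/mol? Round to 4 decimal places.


Gibbs: dG = dH - T*dS (consistent units, dS already in kJ/(mol*K)).
T*dS = 406 * -0.2758 = -111.9748
dG = -83.17 - (-111.9748)
dG = 28.8048 kJ/mol, rounded to 4 dp:

28.8048 kJ/mol


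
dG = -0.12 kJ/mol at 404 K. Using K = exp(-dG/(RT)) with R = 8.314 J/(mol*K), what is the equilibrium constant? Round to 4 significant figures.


dG is in kJ/mol; multiply by 1000 to match R in J/(mol*K).
RT = 8.314 * 404 = 3358.856 J/mol
exponent = -dG*1000 / (RT) = -(-0.12*1000) / 3358.856 = 0.03572645
K = exp(0.03572645)
K = 1.0363723, rounded to 4 significant figures:

1.036


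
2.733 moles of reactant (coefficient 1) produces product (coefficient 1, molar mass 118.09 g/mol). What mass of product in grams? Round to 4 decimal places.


Use the coefficient ratio to convert reactant moles to product moles, then multiply by the product's molar mass.
moles_P = moles_R * (coeff_P / coeff_R) = 2.733 * (1/1) = 2.733
mass_P = moles_P * M_P = 2.733 * 118.09
mass_P = 322.73997 g, rounded to 4 dp:

322.7400 g


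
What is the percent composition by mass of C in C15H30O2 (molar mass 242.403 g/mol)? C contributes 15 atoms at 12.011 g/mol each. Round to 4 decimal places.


pct = 100 * (n_elem * M_elem) / M_total
mass_contribution = 15 * 12.011 = 180.165 g/mol
pct = 100 * 180.165 / 242.403
pct = 74.32457519 %, rounded to 4 dp:

74.3246 %


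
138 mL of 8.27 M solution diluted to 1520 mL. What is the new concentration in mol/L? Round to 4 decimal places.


Dilution: M1*V1 = M2*V2, solve for M2.
M2 = M1*V1 / V2
M2 = 8.27 * 138 / 1520
M2 = 1141.26 / 1520
M2 = 0.75082895 mol/L, rounded to 4 dp:

0.7508 mol/L


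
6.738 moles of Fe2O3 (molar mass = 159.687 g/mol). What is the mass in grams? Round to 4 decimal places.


mass = n * M
mass = 6.738 * 159.687
mass = 1075.971006 g, rounded to 4 dp:

1075.9710 g


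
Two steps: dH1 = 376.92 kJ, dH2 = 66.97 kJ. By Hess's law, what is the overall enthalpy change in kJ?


Hess's law: enthalpy is a state function, so add the step enthalpies.
dH_total = dH1 + dH2 = 376.92 + (66.97)
dH_total = 443.89 kJ:

443.89 kJ


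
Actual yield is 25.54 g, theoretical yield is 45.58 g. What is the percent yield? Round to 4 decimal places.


% yield = 100 * actual / theoretical
% yield = 100 * 25.54 / 45.58
% yield = 56.03334796 %, rounded to 4 dp:

56.0333 %
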